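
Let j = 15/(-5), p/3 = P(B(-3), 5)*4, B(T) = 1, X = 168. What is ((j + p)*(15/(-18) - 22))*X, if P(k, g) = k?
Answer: -34524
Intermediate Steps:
p = 12 (p = 3*(1*4) = 3*4 = 12)
j = -3 (j = 15*(-⅕) = -3)
((j + p)*(15/(-18) - 22))*X = ((-3 + 12)*(15/(-18) - 22))*168 = (9*(15*(-1/18) - 22))*168 = (9*(-⅚ - 22))*168 = (9*(-137/6))*168 = -411/2*168 = -34524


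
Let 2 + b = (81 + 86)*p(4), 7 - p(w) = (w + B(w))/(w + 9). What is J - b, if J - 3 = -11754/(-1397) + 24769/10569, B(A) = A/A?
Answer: -16079144698/14764893 ≈ -1089.0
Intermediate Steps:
B(A) = 1
p(w) = 7 - (1 + w)/(9 + w) (p(w) = 7 - (w + 1)/(w + 9) = 7 - (1 + w)/(9 + w))
J = 203124998/14764893 (J = 3 + (-11754/(-1397) + 24769/10569) = 3 + (-11754*(-1/1397) + 24769*(1/10569)) = 3 + (11754/1397 + 24769/10569) = 3 + 158830319/14764893 = 203124998/14764893 ≈ 13.757)
b = 14336/13 (b = -2 + (81 + 86)*(2*(31 + 3*4)/(9 + 4)) = -2 + 167*(2*(31 + 12)/13) = -2 + 167*(2*(1/13)*43) = -2 + 167*(86/13) = -2 + 14362/13 = 14336/13 ≈ 1102.8)
J - b = 203124998/14764893 - 1*14336/13 = 203124998/14764893 - 14336/13 = -16079144698/14764893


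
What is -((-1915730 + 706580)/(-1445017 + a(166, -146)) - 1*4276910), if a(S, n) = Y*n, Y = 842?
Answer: 6705975548440/1567949 ≈ 4.2769e+6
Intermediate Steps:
a(S, n) = 842*n
-((-1915730 + 706580)/(-1445017 + a(166, -146)) - 1*4276910) = -((-1915730 + 706580)/(-1445017 + 842*(-146)) - 1*4276910) = -(-1209150/(-1445017 - 122932) - 4276910) = -(-1209150/(-1567949) - 4276910) = -(-1209150*(-1/1567949) - 4276910) = -(1209150/1567949 - 4276910) = -1*(-6705975548440/1567949) = 6705975548440/1567949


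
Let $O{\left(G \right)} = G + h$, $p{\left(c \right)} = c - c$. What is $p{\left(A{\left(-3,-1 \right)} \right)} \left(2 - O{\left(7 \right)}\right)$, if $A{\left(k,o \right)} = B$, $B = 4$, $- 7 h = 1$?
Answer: $0$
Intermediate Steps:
$h = - \frac{1}{7}$ ($h = \left(- \frac{1}{7}\right) 1 = - \frac{1}{7} \approx -0.14286$)
$A{\left(k,o \right)} = 4$
$p{\left(c \right)} = 0$
$O{\left(G \right)} = - \frac{1}{7} + G$ ($O{\left(G \right)} = G - \frac{1}{7} = - \frac{1}{7} + G$)
$p{\left(A{\left(-3,-1 \right)} \right)} \left(2 - O{\left(7 \right)}\right) = 0 \left(2 - \left(- \frac{1}{7} + 7\right)\right) = 0 \left(2 - \frac{48}{7}\right) = 0 \left(- \frac{34}{7}\right) = 0$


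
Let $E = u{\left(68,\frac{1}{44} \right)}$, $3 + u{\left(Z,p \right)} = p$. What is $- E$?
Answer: $\frac{131}{44} \approx 2.9773$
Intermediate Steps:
$u{\left(Z,p \right)} = -3 + p$
$E = - \frac{131}{44}$ ($E = -3 + \frac{1}{44} = - \frac{131}{44} \approx -2.9773$)
$- E = \left(-1\right) \left(- \frac{131}{44}\right) = \frac{131}{44}$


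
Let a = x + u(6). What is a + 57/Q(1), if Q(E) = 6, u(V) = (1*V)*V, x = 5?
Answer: 101/2 ≈ 50.500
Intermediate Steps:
u(V) = V² (u(V) = V*V = V²)
a = 41 (a = 5 + 6² = 5 + 36 = 41)
a + 57/Q(1) = 41 + 57/6 = 41 + (⅙)*57 = 41 + 19/2 = 101/2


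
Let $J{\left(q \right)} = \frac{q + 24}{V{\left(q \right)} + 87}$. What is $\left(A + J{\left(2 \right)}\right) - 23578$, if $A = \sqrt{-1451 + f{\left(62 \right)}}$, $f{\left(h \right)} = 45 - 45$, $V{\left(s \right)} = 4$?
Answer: $- \frac{165044}{7} + i \sqrt{1451} \approx -23578.0 + 38.092 i$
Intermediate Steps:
$f{\left(h \right)} = 0$ ($f{\left(h \right)} = 45 - 45 = 0$)
$J{\left(q \right)} = \frac{24}{91} + \frac{q}{91}$ ($J{\left(q \right)} = \frac{q + 24}{4 + 87} = \frac{24 + q}{91} = \left(24 + q\right) \frac{1}{91} = \frac{24}{91} + \frac{q}{91}$)
$A = i \sqrt{1451}$ ($A = \sqrt{-1451 + 0} = \sqrt{-1451} = i \sqrt{1451} \approx 38.092 i$)
$\left(A + J{\left(2 \right)}\right) - 23578 = \left(i \sqrt{1451} + \left(\frac{24}{91} + \frac{1}{91} \cdot 2\right)\right) - 23578 = \left(i \sqrt{1451} + \left(\frac{24}{91} + \frac{2}{91}\right)\right) - 23578 = \left(i \sqrt{1451} + \frac{2}{7}\right) - 23578 = \left(\frac{2}{7} + i \sqrt{1451}\right) - 23578 = - \frac{165044}{7} + i \sqrt{1451}$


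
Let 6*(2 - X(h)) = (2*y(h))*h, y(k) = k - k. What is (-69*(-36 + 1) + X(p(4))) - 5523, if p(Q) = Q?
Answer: -3106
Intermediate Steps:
y(k) = 0
X(h) = 2 (X(h) = 2 - 2*0*h/6 = 2 - 0*h = 2 - 1/6*0 = 2 + 0 = 2)
(-69*(-36 + 1) + X(p(4))) - 5523 = (-69*(-36 + 1) + 2) - 5523 = (-69*(-35) + 2) - 5523 = (2415 + 2) - 5523 = 2417 - 5523 = -3106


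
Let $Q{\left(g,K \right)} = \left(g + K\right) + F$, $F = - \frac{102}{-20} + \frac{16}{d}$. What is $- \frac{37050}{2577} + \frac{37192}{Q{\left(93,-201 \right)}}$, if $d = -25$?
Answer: $- \frac{1661332350}{4447043} \approx -373.58$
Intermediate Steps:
$F = \frac{223}{50}$ ($F = - \frac{102}{-20} + \frac{16}{-25} = \left(-102\right) \left(- \frac{1}{20}\right) + 16 \left(- \frac{1}{25}\right) = \frac{51}{10} - \frac{16}{25} = \frac{223}{50} \approx 4.46$)
$Q{\left(g,K \right)} = \frac{223}{50} + K + g$ ($Q{\left(g,K \right)} = \left(g + K\right) + \frac{223}{50} = \left(K + g\right) + \frac{223}{50} = \frac{223}{50} + K + g$)
$- \frac{37050}{2577} + \frac{37192}{Q{\left(93,-201 \right)}} = - \frac{37050}{2577} + \frac{37192}{\frac{223}{50} - 201 + 93} = \left(-37050\right) \frac{1}{2577} + \frac{37192}{- \frac{5177}{50}} = - \frac{12350}{859} + 37192 \left(- \frac{50}{5177}\right) = - \frac{12350}{859} - \frac{1859600}{5177} = - \frac{1661332350}{4447043}$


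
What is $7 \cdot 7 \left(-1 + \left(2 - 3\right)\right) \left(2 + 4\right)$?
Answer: $-588$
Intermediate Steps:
$7 \cdot 7 \left(-1 + \left(2 - 3\right)\right) \left(2 + 4\right) = 49 \left(-1 + \left(2 - 3\right)\right) 6 = 49 \left(-1 - 1\right) 6 = 49 \left(\left(-2\right) 6\right) = 49 \left(-12\right) = -588$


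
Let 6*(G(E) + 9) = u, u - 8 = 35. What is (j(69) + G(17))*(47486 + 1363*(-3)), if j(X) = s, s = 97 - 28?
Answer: 17488991/6 ≈ 2.9148e+6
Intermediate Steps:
s = 69
u = 43 (u = 8 + 35 = 43)
j(X) = 69
G(E) = -11/6 (G(E) = -9 + (⅙)*43 = -9 + 43/6 = -11/6)
(j(69) + G(17))*(47486 + 1363*(-3)) = (69 - 11/6)*(47486 + 1363*(-3)) = 403*(47486 - 4089)/6 = (403/6)*43397 = 17488991/6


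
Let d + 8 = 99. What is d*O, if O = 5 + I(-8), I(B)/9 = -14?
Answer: -11011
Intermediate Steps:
d = 91 (d = -8 + 99 = 91)
I(B) = -126 (I(B) = 9*(-14) = -126)
O = -121 (O = 5 - 126 = -121)
d*O = 91*(-121) = -11011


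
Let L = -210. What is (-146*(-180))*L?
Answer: -5518800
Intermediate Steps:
(-146*(-180))*L = -146*(-180)*(-210) = 26280*(-210) = -5518800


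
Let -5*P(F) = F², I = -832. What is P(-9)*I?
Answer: 67392/5 ≈ 13478.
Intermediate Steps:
P(F) = -F²/5
P(-9)*I = -⅕*(-9)²*(-832) = -⅕*81*(-832) = -81/5*(-832) = 67392/5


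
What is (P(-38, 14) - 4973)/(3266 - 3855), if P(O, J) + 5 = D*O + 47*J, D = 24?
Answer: 5232/589 ≈ 8.8829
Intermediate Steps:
P(O, J) = -5 + 24*O + 47*J (P(O, J) = -5 + (24*O + 47*J) = -5 + 24*O + 47*J)
(P(-38, 14) - 4973)/(3266 - 3855) = ((-5 + 24*(-38) + 47*14) - 4973)/(3266 - 3855) = ((-5 - 912 + 658) - 4973)/(-589) = (-259 - 4973)*(-1/589) = -5232*(-1/589) = 5232/589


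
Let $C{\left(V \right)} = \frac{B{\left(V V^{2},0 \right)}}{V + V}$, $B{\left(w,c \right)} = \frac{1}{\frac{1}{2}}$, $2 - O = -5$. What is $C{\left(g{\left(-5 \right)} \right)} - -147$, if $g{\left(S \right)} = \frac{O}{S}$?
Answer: $\frac{1024}{7} \approx 146.29$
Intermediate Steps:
$O = 7$ ($O = 2 - -5 = 2 + 5 = 7$)
$B{\left(w,c \right)} = 2$ ($B{\left(w,c \right)} = \frac{1}{\frac{1}{2}} = 2$)
$g{\left(S \right)} = \frac{7}{S}$
$C{\left(V \right)} = \frac{1}{V}$ ($C{\left(V \right)} = \frac{1}{V + V} 2 = \frac{1}{2 V} 2 = \frac{1}{V}$)
$C{\left(g{\left(-5 \right)} \right)} - -147 = \frac{1}{7 \frac{1}{-5}} - -147 = \frac{1}{7 \left(- \frac{1}{5}\right)} + 147 = \frac{1}{- \frac{7}{5}} + 147 = - \frac{5}{7} + 147 = \frac{1024}{7}$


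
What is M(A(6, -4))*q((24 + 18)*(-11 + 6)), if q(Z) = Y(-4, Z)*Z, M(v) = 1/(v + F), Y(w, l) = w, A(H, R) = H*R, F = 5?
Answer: -840/19 ≈ -44.211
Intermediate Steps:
M(v) = 1/(5 + v) (M(v) = 1/(v + 5) = 1/(5 + v))
q(Z) = -4*Z
M(A(6, -4))*q((24 + 18)*(-11 + 6)) = (-4*(24 + 18)*(-11 + 6))/(5 + 6*(-4)) = (-168*(-5))/(5 - 24) = (-4*(-210))/(-19) = -1/19*840 = -840/19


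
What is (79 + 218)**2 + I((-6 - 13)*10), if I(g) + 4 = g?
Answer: 88015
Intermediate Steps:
I(g) = -4 + g
(79 + 218)**2 + I((-6 - 13)*10) = (79 + 218)**2 + (-4 + (-6 - 13)*10) = 297**2 + (-4 - 19*10) = 88209 + (-4 - 190) = 88209 - 194 = 88015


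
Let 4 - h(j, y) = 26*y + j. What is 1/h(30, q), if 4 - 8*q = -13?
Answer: -4/325 ≈ -0.012308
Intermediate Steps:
q = 17/8 (q = ½ - ⅛*(-13) = ½ + 13/8 = 17/8 ≈ 2.1250)
h(j, y) = 4 - j - 26*y (h(j, y) = 4 - (26*y + j) = 4 - (j + 26*y) = 4 + (-j - 26*y) = 4 - j - 26*y)
1/h(30, q) = 1/(4 - 1*30 - 26*17/8) = 1/(4 - 30 - 221/4) = 1/(-325/4) = -4/325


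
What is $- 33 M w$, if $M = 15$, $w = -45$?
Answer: $22275$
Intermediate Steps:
$- 33 M w = \left(-33\right) 15 \left(-45\right) = \left(-495\right) \left(-45\right) = 22275$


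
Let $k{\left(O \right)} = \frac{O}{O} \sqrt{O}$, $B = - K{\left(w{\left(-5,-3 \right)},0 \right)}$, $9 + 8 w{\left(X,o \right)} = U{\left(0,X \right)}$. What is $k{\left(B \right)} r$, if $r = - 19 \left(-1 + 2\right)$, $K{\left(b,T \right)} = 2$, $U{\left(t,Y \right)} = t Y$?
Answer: $- 19 i \sqrt{2} \approx - 26.87 i$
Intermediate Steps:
$U{\left(t,Y \right)} = Y t$
$w{\left(X,o \right)} = - \frac{9}{8}$ ($w{\left(X,o \right)} = - \frac{9}{8} + \frac{X 0}{8} = - \frac{9}{8} + \frac{1}{8} \cdot 0 = - \frac{9}{8} + 0 = - \frac{9}{8}$)
$B = -2$ ($B = \left(-1\right) 2 = -2$)
$k{\left(O \right)} = \sqrt{O}$ ($k{\left(O \right)} = 1 \sqrt{O} = \sqrt{O}$)
$r = -19$ ($r = \left(-19\right) 1 = -19$)
$k{\left(B \right)} r = \sqrt{-2} \left(-19\right) = i \sqrt{2} \left(-19\right) = - 19 i \sqrt{2}$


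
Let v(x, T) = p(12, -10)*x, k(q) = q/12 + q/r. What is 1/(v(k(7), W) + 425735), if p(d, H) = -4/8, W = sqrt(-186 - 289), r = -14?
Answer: 24/10217639 ≈ 2.3489e-6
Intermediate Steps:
W = 5*I*sqrt(19) (W = sqrt(-475) = 5*I*sqrt(19) ≈ 21.794*I)
p(d, H) = -1/2 (p(d, H) = -4*1/8 = -1/2)
k(q) = q/84 (k(q) = q/12 + q/(-14) = q*(1/12) + q*(-1/14) = q/12 - q/14 = q/84)
v(x, T) = -x/2
1/(v(k(7), W) + 425735) = 1/(-7/168 + 425735) = 1/(-1/2*1/12 + 425735) = 1/(-1/24 + 425735) = 1/(10217639/24) = 24/10217639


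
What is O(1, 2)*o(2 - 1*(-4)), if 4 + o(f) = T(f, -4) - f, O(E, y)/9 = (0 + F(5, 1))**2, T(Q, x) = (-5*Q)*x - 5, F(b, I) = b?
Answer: 23625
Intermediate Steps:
T(Q, x) = -5 - 5*Q*x (T(Q, x) = -5*Q*x - 5 = -5 - 5*Q*x)
O(E, y) = 225 (O(E, y) = 9*(0 + 5)**2 = 9*5**2 = 9*25 = 225)
o(f) = -9 + 19*f (o(f) = -4 + ((-5 - 5*f*(-4)) - f) = -4 + ((-5 + 20*f) - f) = -4 + (-5 + 19*f) = -9 + 19*f)
O(1, 2)*o(2 - 1*(-4)) = 225*(-9 + 19*(2 - 1*(-4))) = 225*(-9 + 19*(2 + 4)) = 225*(-9 + 19*6) = 225*(-9 + 114) = 225*105 = 23625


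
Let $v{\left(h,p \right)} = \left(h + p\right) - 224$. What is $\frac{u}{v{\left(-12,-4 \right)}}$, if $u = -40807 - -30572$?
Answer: $\frac{2047}{48} \approx 42.646$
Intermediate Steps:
$u = -10235$ ($u = -40807 + 30572 = -10235$)
$v{\left(h,p \right)} = -224 + h + p$
$\frac{u}{v{\left(-12,-4 \right)}} = - \frac{10235}{-224 - 12 - 4} = - \frac{10235}{-240} = \left(-10235\right) \left(- \frac{1}{240}\right) = \frac{2047}{48}$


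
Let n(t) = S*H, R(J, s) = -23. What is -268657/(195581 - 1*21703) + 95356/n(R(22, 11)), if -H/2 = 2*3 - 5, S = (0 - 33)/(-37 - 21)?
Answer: -480837872153/5737974 ≈ -83799.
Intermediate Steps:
S = 33/58 (S = -33/(-58) = -33*(-1/58) = 33/58 ≈ 0.56897)
H = -2 (H = -2*(2*3 - 5) = -2*(6 - 5) = -2*1 = -2)
n(t) = -33/29 (n(t) = (33/58)*(-2) = -33/29)
-268657/(195581 - 1*21703) + 95356/n(R(22, 11)) = -268657/(195581 - 1*21703) + 95356/(-33/29) = -268657/(195581 - 21703) + 95356*(-29/33) = -268657/173878 - 2765324/33 = -480837872153/5737974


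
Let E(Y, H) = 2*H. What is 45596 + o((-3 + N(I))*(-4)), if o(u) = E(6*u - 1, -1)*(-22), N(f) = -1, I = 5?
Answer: 45640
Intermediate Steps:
o(u) = 44 (o(u) = (2*(-1))*(-22) = -2*(-22) = 44)
45596 + o((-3 + N(I))*(-4)) = 45596 + 44 = 45640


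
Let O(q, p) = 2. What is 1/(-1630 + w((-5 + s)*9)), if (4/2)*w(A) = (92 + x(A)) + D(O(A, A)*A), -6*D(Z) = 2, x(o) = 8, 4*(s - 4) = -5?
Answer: -6/9481 ≈ -0.00063284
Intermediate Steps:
s = 11/4 (s = 4 + (¼)*(-5) = 4 - 5/4 = 11/4 ≈ 2.7500)
D(Z) = -⅓ (D(Z) = -⅙*2 = -⅓)
w(A) = 299/6 (w(A) = ((92 + 8) - ⅓)/2 = (100 - ⅓)/2 = (½)*(299/3) = 299/6)
1/(-1630 + w((-5 + s)*9)) = 1/(-1630 + 299/6) = 1/(-9481/6) = -6/9481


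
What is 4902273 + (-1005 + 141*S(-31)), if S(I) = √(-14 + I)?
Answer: 4901268 + 423*I*√5 ≈ 4.9013e+6 + 945.86*I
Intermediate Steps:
4902273 + (-1005 + 141*S(-31)) = 4902273 + (-1005 + 141*√(-14 - 31)) = 4902273 + (-1005 + 141*√(-45)) = 4902273 + (-1005 + 141*(3*I*√5)) = 4902273 + (-1005 + 423*I*√5) = 4901268 + 423*I*√5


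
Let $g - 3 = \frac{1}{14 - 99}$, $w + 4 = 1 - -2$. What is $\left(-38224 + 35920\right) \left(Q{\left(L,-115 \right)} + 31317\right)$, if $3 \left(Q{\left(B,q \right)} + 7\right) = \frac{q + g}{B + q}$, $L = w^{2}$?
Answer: $- \frac{116504476288}{1615} \approx -7.2139 \cdot 10^{7}$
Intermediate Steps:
$w = -1$ ($w = -4 + \left(1 - -2\right) = -4 + \left(1 + 2\right) = -4 + 3 = -1$)
$L = 1$ ($L = \left(-1\right)^{2} = 1$)
$g = \frac{254}{85}$ ($g = 3 + \frac{1}{14 - 99} = 3 + \frac{1}{-85} = 3 - \frac{1}{85} = \frac{254}{85} \approx 2.9882$)
$Q{\left(B,q \right)} = -7 + \frac{\frac{254}{85} + q}{3 \left(B + q\right)}$ ($Q{\left(B,q \right)} = -7 + \frac{\left(q + \frac{254}{85}\right) \frac{1}{B + q}}{3} = -7 + \frac{\left(\frac{254}{85} + q\right) \frac{1}{B + q}}{3} = -7 + \frac{\frac{1}{B + q} \left(\frac{254}{85} + q\right)}{3} = -7 + \frac{\frac{254}{85} + q}{3 \left(B + q\right)}$)
$\left(-38224 + 35920\right) \left(Q{\left(L,-115 \right)} + 31317\right) = \left(-38224 + 35920\right) \left(\frac{254 - 1785 - -195500}{255 \left(1 - 115\right)} + 31317\right) = - 2304 \left(\frac{254 - 1785 + 195500}{255 \left(-114\right)} + 31317\right) = - 2304 \left(\frac{1}{255} \left(- \frac{1}{114}\right) 193969 + 31317\right) = - 2304 \left(- \frac{193969}{29070} + 31317\right) = \left(-2304\right) \frac{910191221}{29070} = - \frac{116504476288}{1615}$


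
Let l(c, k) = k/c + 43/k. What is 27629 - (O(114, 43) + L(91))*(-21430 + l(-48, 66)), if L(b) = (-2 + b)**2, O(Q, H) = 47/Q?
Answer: 5109976521535/30096 ≈ 1.6979e+8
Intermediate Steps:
l(c, k) = 43/k + k/c
27629 - (O(114, 43) + L(91))*(-21430 + l(-48, 66)) = 27629 - (47/114 + (-2 + 91)**2)*(-21430 + (43/66 + 66/(-48))) = 27629 - (47*(1/114) + 89**2)*(-21430 + (43*(1/66) + 66*(-1/48))) = 27629 - (47/114 + 7921)*(-21430 + (43/66 - 11/8)) = 27629 - 903041*(-21430 - 191/264)/114 = 27629 - 903041*(-5657711)/(114*264) = 27629 - 1*(-5109144999151/30096) = 27629 + 5109144999151/30096 = 5109976521535/30096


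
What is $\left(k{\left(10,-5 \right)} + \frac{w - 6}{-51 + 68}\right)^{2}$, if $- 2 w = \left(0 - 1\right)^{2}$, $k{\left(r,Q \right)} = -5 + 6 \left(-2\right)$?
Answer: $\frac{349281}{1156} \approx 302.15$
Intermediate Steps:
$k{\left(r,Q \right)} = -17$ ($k{\left(r,Q \right)} = -5 - 12 = -17$)
$w = - \frac{1}{2}$ ($w = - \frac{\left(0 - 1\right)^{2}}{2} = - \frac{\left(-1\right)^{2}}{2} = \left(- \frac{1}{2}\right) 1 = - \frac{1}{2} \approx -0.5$)
$\left(k{\left(10,-5 \right)} + \frac{w - 6}{-51 + 68}\right)^{2} = \left(-17 + \frac{- \frac{1}{2} - 6}{-51 + 68}\right)^{2} = \left(-17 - \frac{13}{2 \cdot 17}\right)^{2} = \left(-17 - \frac{13}{34}\right)^{2} = \left(- \frac{591}{34}\right)^{2} = \frac{349281}{1156}$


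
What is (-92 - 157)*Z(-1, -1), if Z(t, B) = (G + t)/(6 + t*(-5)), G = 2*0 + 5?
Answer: -996/11 ≈ -90.545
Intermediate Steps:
G = 5 (G = 0 + 5 = 5)
Z(t, B) = (5 + t)/(6 - 5*t) (Z(t, B) = (5 + t)/(6 + t*(-5)) = (5 + t)/(6 - 5*t))
(-92 - 157)*Z(-1, -1) = (-92 - 157)*((-5 - 1*(-1))/(-6 + 5*(-1))) = -249*(-5 + 1)/(-6 - 5) = -249*(-4)/(-11) = -(-249)*(-4)/11 = -249*4/11 = -996/11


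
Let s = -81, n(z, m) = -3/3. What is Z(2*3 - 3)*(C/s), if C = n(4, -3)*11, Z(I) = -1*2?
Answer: -22/81 ≈ -0.27161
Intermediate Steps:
n(z, m) = -1 (n(z, m) = -3*⅓ = -1)
Z(I) = -2
C = -11 (C = -1*11 = -11)
Z(2*3 - 3)*(C/s) = -(-22)/(-81) = -(-22)*(-1)/81 = -2*11/81 = -22/81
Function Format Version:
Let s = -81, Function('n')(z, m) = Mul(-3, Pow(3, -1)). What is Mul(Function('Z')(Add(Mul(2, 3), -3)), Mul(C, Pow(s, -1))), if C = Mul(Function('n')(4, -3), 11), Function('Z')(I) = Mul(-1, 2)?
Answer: Rational(-22, 81) ≈ -0.27161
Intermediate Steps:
Function('n')(z, m) = -1 (Function('n')(z, m) = Mul(-3, Rational(1, 3)) = -1)
Function('Z')(I) = -2
C = -11 (C = Mul(-1, 11) = -11)
Mul(Function('Z')(Add(Mul(2, 3), -3)), Mul(C, Pow(s, -1))) = Mul(-2, Mul(-11, Pow(-81, -1))) = Mul(-2, Mul(-11, Rational(-1, 81))) = Mul(-2, Rational(11, 81)) = Rational(-22, 81)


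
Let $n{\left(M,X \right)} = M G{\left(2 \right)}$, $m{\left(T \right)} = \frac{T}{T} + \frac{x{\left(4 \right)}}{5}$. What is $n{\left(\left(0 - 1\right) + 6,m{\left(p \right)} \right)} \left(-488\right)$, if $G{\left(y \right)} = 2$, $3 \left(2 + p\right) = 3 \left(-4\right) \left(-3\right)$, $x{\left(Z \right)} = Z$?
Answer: $-4880$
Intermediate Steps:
$p = 10$ ($p = -2 + \frac{3 \left(-4\right) \left(-3\right)}{3} = -2 + \frac{\left(-12\right) \left(-3\right)}{3} = -2 + \frac{1}{3} \cdot 36 = -2 + 12 = 10$)
$m{\left(T \right)} = \frac{9}{5}$ ($m{\left(T \right)} = \frac{T}{T} + \frac{4}{5} = 1 + 4 \cdot \frac{1}{5} = 1 + \frac{4}{5} = \frac{9}{5}$)
$n{\left(M,X \right)} = 2 M$ ($n{\left(M,X \right)} = M 2 = 2 M$)
$n{\left(\left(0 - 1\right) + 6,m{\left(p \right)} \right)} \left(-488\right) = 2 \left(\left(0 - 1\right) + 6\right) \left(-488\right) = 2 \left(-1 + 6\right) \left(-488\right) = 2 \cdot 5 \left(-488\right) = 10 \left(-488\right) = -4880$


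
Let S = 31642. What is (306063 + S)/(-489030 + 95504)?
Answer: -337705/393526 ≈ -0.85815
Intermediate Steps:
(306063 + S)/(-489030 + 95504) = (306063 + 31642)/(-489030 + 95504) = 337705/(-393526) = 337705*(-1/393526) = -337705/393526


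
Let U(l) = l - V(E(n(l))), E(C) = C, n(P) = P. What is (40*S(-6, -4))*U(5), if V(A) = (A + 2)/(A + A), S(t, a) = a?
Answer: -688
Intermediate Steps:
V(A) = (2 + A)/(2*A) (V(A) = (2 + A)/((2*A)) = (2 + A)*(1/(2*A)) = (2 + A)/(2*A))
U(l) = l - (2 + l)/(2*l)
(40*S(-6, -4))*U(5) = (40*(-4))*(-½ + 5 - 1/5) = -160*(-½ + 5 - 1*⅕) = -160*(-½ + 5 - ⅕) = -160*43/10 = -688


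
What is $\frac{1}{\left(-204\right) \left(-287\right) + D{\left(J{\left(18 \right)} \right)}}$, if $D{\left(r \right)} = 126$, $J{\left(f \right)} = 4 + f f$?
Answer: $\frac{1}{58674} \approx 1.7043 \cdot 10^{-5}$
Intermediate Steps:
$J{\left(f \right)} = 4 + f^{2}$
$\frac{1}{\left(-204\right) \left(-287\right) + D{\left(J{\left(18 \right)} \right)}} = \frac{1}{\left(-204\right) \left(-287\right) + 126} = \frac{1}{58548 + 126} = \frac{1}{58674}$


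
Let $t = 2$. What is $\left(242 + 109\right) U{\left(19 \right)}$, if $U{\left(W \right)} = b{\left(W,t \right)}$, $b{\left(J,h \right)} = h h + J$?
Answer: $8073$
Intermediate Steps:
$b{\left(J,h \right)} = J + h^{2}$ ($b{\left(J,h \right)} = h^{2} + J = J + h^{2}$)
$U{\left(W \right)} = 4 + W$ ($U{\left(W \right)} = W + 2^{2} = W + 4 = 4 + W$)
$\left(242 + 109\right) U{\left(19 \right)} = \left(242 + 109\right) \left(4 + 19\right) = 351 \cdot 23 = 8073$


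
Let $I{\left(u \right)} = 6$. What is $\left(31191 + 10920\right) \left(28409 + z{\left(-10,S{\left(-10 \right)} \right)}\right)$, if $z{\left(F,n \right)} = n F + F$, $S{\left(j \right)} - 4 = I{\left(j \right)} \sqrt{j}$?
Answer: $1194225849 - 2526660 i \sqrt{10} \approx 1.1942 \cdot 10^{9} - 7.99 \cdot 10^{6} i$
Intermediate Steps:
$S{\left(j \right)} = 4 + 6 \sqrt{j}$
$z{\left(F,n \right)} = F + F n$ ($z{\left(F,n \right)} = F n + F = F + F n$)
$\left(31191 + 10920\right) \left(28409 + z{\left(-10,S{\left(-10 \right)} \right)}\right) = \left(31191 + 10920\right) \left(28409 - 10 \left(1 + \left(4 + 6 \sqrt{-10}\right)\right)\right) = 42111 \left(28409 - 10 \left(1 + \left(4 + 6 i \sqrt{10}\right)\right)\right) = 42111 \left(28409 - 10 \left(5 + 6 i \sqrt{10}\right)\right) = 42111 \left(28409 - \left(50 + 60 i \sqrt{10}\right)\right) = 42111 \left(28359 - 60 i \sqrt{10}\right) = 1194225849 - 2526660 i \sqrt{10}$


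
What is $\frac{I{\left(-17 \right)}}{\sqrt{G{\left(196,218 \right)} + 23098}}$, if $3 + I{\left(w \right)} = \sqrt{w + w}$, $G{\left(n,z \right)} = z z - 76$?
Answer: $\frac{\sqrt{70546} \left(-3 + i \sqrt{34}\right)}{70546} \approx -0.011295 + 0.021953 i$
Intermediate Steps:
$G{\left(n,z \right)} = -76 + z^{2}$ ($G{\left(n,z \right)} = z^{2} - 76 = -76 + z^{2}$)
$I{\left(w \right)} = -3 + \sqrt{2} \sqrt{w}$ ($I{\left(w \right)} = -3 + \sqrt{w + w} = -3 + \sqrt{2 w} = -3 + \sqrt{2} \sqrt{w}$)
$\frac{I{\left(-17 \right)}}{\sqrt{G{\left(196,218 \right)} + 23098}} = \frac{-3 + \sqrt{2} \sqrt{-17}}{\sqrt{\left(-76 + 218^{2}\right) + 23098}} = \frac{-3 + \sqrt{2} i \sqrt{17}}{\sqrt{\left(-76 + 47524\right) + 23098}} = \frac{-3 + i \sqrt{34}}{\sqrt{47448 + 23098}} = \frac{-3 + i \sqrt{34}}{\sqrt{70546}} = \left(-3 + i \sqrt{34}\right) \frac{\sqrt{70546}}{70546} = \frac{\sqrt{70546} \left(-3 + i \sqrt{34}\right)}{70546}$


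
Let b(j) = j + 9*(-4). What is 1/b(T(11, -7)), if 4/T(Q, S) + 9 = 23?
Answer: -7/250 ≈ -0.028000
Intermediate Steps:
T(Q, S) = 2/7 (T(Q, S) = 4/(-9 + 23) = 4/14 = 4*(1/14) = 2/7)
b(j) = -36 + j (b(j) = j - 36 = -36 + j)
1/b(T(11, -7)) = 1/(-36 + 2/7) = 1/(-250/7) = -7/250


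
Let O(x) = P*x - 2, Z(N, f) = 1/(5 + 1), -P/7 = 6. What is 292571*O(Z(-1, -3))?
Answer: -2633139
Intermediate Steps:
P = -42 (P = -7*6 = -42)
Z(N, f) = 1/6
O(x) = -2 - 42*x (O(x) = -42*x - 2 = -2 - 42*x)
292571*O(Z(-1, -3)) = 292571*(-2 - 42*1/6) = 292571*(-2 - 7) = 292571*(-9) = -2633139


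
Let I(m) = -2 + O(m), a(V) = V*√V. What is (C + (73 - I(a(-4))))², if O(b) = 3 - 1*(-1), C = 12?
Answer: 6889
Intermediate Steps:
O(b) = 4 (O(b) = 3 + 1 = 4)
a(V) = V^(3/2)
I(m) = 2 (I(m) = -2 + 4 = 2)
(C + (73 - I(a(-4))))² = (12 + (73 - 1*2))² = (12 + (73 - 2))² = (12 + 71)² = 83² = 6889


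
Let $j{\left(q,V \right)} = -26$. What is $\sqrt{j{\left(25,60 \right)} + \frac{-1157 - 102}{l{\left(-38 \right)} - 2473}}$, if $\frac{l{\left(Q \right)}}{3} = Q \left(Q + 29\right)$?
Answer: $\frac{i \sqrt{52617261}}{1447} \approx 5.013 i$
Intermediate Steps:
$l{\left(Q \right)} = 3 Q \left(29 + Q\right)$ ($l{\left(Q \right)} = 3 Q \left(Q + 29\right) = 3 Q \left(29 + Q\right)$)
$\sqrt{j{\left(25,60 \right)} + \frac{-1157 - 102}{l{\left(-38 \right)} - 2473}} = \sqrt{-26 + \frac{-1157 - 102}{3 \left(-38\right) \left(29 - 38\right) - 2473}} = \sqrt{-26 - \frac{1259}{3 \left(-38\right) \left(-9\right) - 2473}} = \sqrt{-26 - \frac{1259}{1026 - 2473}} = \sqrt{-26 - \frac{1259}{-1447}} = \sqrt{-26 - - \frac{1259}{1447}} = \sqrt{-26 + \frac{1259}{1447}} = \sqrt{- \frac{36363}{1447}} = \frac{i \sqrt{52617261}}{1447}$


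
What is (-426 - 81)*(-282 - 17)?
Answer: 151593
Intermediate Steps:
(-426 - 81)*(-282 - 17) = -507*(-299) = 151593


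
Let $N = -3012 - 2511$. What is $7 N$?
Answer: $-38661$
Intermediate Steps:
$N = -5523$
$7 N = 7 \left(-5523\right) = -38661$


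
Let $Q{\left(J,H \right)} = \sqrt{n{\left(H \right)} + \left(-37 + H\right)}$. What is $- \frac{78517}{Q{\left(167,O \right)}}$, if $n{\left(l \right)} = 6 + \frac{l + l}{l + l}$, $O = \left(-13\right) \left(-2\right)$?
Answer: $\frac{78517 i}{2} \approx 39259.0 i$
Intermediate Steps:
$O = 26$
$n{\left(l \right)} = 7$ ($n{\left(l \right)} = 6 + \frac{2 l}{2 l} = 6 + 2 l \frac{1}{2 l} = 6 + 1 = 7$)
$Q{\left(J,H \right)} = \sqrt{-30 + H}$ ($Q{\left(J,H \right)} = \sqrt{7 + \left(-37 + H\right)} = \sqrt{-30 + H}$)
$- \frac{78517}{Q{\left(167,O \right)}} = - \frac{78517}{\sqrt{-30 + 26}} = - \frac{78517}{\sqrt{-4}} = - \frac{78517}{2 i} = - 78517 \left(- \frac{i}{2}\right) = \frac{78517 i}{2}$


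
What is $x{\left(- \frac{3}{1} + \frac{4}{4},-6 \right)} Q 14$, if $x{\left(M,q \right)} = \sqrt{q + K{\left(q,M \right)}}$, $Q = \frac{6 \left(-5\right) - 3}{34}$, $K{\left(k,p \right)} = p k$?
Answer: $- \frac{231 \sqrt{6}}{17} \approx -33.284$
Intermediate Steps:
$K{\left(k,p \right)} = k p$
$Q = - \frac{33}{34}$ ($Q = \left(-30 - 3\right) \frac{1}{34} = \left(-33\right) \frac{1}{34} = - \frac{33}{34} \approx -0.97059$)
$x{\left(M,q \right)} = \sqrt{q + M q}$ ($x{\left(M,q \right)} = \sqrt{q + q M} = \sqrt{q + M q}$)
$x{\left(- \frac{3}{1} + \frac{4}{4},-6 \right)} Q 14 = \sqrt{- 6 \left(1 + \left(- \frac{3}{1} + \frac{4}{4}\right)\right)} \left(- \frac{33}{34}\right) 14 = \sqrt{- 6 \left(1 + \left(\left(-3\right) 1 + 4 \cdot \frac{1}{4}\right)\right)} \left(- \frac{33}{34}\right) 14 = \sqrt{- 6 \left(1 + \left(-3 + 1\right)\right)} \left(- \frac{33}{34}\right) 14 = \sqrt{- 6 \left(1 - 2\right)} \left(- \frac{33}{34}\right) 14 = \sqrt{\left(-6\right) \left(-1\right)} \left(- \frac{33}{34}\right) 14 = \sqrt{6} \left(- \frac{33}{34}\right) 14 = - \frac{33 \sqrt{6}}{34} \cdot 14 = - \frac{231 \sqrt{6}}{17}$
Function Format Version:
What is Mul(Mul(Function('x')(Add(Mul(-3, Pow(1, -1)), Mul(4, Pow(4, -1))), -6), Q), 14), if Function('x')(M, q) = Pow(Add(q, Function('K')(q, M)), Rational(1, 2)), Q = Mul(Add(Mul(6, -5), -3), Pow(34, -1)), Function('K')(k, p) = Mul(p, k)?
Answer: Mul(Rational(-231, 17), Pow(6, Rational(1, 2))) ≈ -33.284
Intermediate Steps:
Function('K')(k, p) = Mul(k, p)
Q = Rational(-33, 34) (Q = Mul(Add(-30, -3), Rational(1, 34)) = Mul(-33, Rational(1, 34)) = Rational(-33, 34) ≈ -0.97059)
Function('x')(M, q) = Pow(Add(q, Mul(M, q)), Rational(1, 2)) (Function('x')(M, q) = Pow(Add(q, Mul(q, M)), Rational(1, 2)) = Pow(Add(q, Mul(M, q)), Rational(1, 2)))
Mul(Mul(Function('x')(Add(Mul(-3, Pow(1, -1)), Mul(4, Pow(4, -1))), -6), Q), 14) = Mul(Mul(Pow(Mul(-6, Add(1, Add(Mul(-3, Pow(1, -1)), Mul(4, Pow(4, -1))))), Rational(1, 2)), Rational(-33, 34)), 14) = Mul(Mul(Pow(Mul(-6, Add(1, Add(Mul(-3, 1), Mul(4, Rational(1, 4))))), Rational(1, 2)), Rational(-33, 34)), 14) = Mul(Mul(Pow(Mul(-6, Add(1, Add(-3, 1))), Rational(1, 2)), Rational(-33, 34)), 14) = Mul(Mul(Pow(Mul(-6, Add(1, -2)), Rational(1, 2)), Rational(-33, 34)), 14) = Mul(Mul(Pow(Mul(-6, -1), Rational(1, 2)), Rational(-33, 34)), 14) = Mul(Mul(Pow(6, Rational(1, 2)), Rational(-33, 34)), 14) = Mul(Mul(Rational(-33, 34), Pow(6, Rational(1, 2))), 14) = Mul(Rational(-231, 17), Pow(6, Rational(1, 2)))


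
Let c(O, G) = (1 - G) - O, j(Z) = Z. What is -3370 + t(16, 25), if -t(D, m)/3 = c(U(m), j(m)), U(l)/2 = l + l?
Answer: -2998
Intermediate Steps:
U(l) = 4*l (U(l) = 2*(l + l) = 2*(2*l) = 4*l)
c(O, G) = 1 - G - O
t(D, m) = -3 + 15*m (t(D, m) = -3*(1 - m - 4*m) = -3*(1 - 5*m) = -3 + 15*m)
-3370 + t(16, 25) = -3370 + (-3 + 15*25) = -3370 + (-3 + 375) = -3370 + 372 = -2998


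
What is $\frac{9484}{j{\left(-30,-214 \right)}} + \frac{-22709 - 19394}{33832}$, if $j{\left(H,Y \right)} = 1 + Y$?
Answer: $- \frac{329830627}{7206216} \approx -45.77$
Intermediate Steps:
$\frac{9484}{j{\left(-30,-214 \right)}} + \frac{-22709 - 19394}{33832} = \frac{9484}{1 - 214} + \frac{-22709 - 19394}{33832} = \frac{9484}{-213} + \left(-22709 - 19394\right) \frac{1}{33832} = 9484 \left(- \frac{1}{213}\right) - \frac{42103}{33832} = - \frac{9484}{213} - \frac{42103}{33832} = - \frac{329830627}{7206216}$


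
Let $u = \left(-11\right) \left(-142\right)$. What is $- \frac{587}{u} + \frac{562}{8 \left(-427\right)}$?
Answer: $- \frac{720759}{1333948} \approx -0.54032$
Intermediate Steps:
$u = 1562$
$- \frac{587}{u} + \frac{562}{8 \left(-427\right)} = - \frac{587}{1562} + \frac{562}{8 \left(-427\right)} = \left(-587\right) \frac{1}{1562} + \frac{562}{-3416} = - \frac{587}{1562} + 562 \left(- \frac{1}{3416}\right) = - \frac{587}{1562} - \frac{281}{1708} = - \frac{720759}{1333948}$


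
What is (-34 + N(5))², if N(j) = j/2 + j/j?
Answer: 3721/4 ≈ 930.25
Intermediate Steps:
N(j) = 1 + j/2 (N(j) = j*(½) + 1 = j/2 + 1 = 1 + j/2)
(-34 + N(5))² = (-34 + (1 + (½)*5))² = (-34 + (1 + 5/2))² = (-34 + 7/2)² = (-61/2)² = 3721/4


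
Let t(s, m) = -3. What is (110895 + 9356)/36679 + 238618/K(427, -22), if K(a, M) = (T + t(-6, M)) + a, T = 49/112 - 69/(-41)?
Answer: 5775103235317/10253064265 ≈ 563.26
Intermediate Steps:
T = 1391/656 (T = 49*(1/112) - 69*(-1/41) = 7/16 + 69/41 = 1391/656 ≈ 2.1204)
K(a, M) = -577/656 + a (K(a, M) = (1391/656 - 3) + a = -577/656 + a)
(110895 + 9356)/36679 + 238618/K(427, -22) = (110895 + 9356)/36679 + 238618/(-577/656 + 427) = 120251*(1/36679) + 238618/(279535/656) = 120251/36679 + 238618*(656/279535) = 120251/36679 + 156533408/279535 = 5775103235317/10253064265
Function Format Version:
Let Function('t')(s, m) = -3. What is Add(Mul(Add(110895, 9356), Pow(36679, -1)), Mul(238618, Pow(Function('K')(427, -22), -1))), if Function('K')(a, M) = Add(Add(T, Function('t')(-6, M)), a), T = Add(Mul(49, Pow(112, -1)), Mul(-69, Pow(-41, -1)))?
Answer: Rational(5775103235317, 10253064265) ≈ 563.26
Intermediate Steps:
T = Rational(1391, 656) (T = Add(Mul(49, Rational(1, 112)), Mul(-69, Rational(-1, 41))) = Add(Rational(7, 16), Rational(69, 41)) = Rational(1391, 656) ≈ 2.1204)
Function('K')(a, M) = Add(Rational(-577, 656), a) (Function('K')(a, M) = Add(Add(Rational(1391, 656), -3), a) = Add(Rational(-577, 656), a))
Add(Mul(Add(110895, 9356), Pow(36679, -1)), Mul(238618, Pow(Function('K')(427, -22), -1))) = Add(Mul(Add(110895, 9356), Pow(36679, -1)), Mul(238618, Pow(Add(Rational(-577, 656), 427), -1))) = Add(Mul(120251, Rational(1, 36679)), Mul(238618, Pow(Rational(279535, 656), -1))) = Add(Rational(120251, 36679), Mul(238618, Rational(656, 279535))) = Add(Rational(120251, 36679), Rational(156533408, 279535)) = Rational(5775103235317, 10253064265)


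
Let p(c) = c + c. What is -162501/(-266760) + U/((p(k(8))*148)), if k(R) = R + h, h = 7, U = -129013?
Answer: -46797227/1645020 ≈ -28.448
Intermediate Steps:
k(R) = 7 + R (k(R) = R + 7 = 7 + R)
p(c) = 2*c
-162501/(-266760) + U/((p(k(8))*148)) = -162501/(-266760) - 129013*1/(296*(7 + 8)) = -162501*(-1/266760) - 129013/((2*15)*148) = 54167/88920 - 129013/(30*148) = 54167/88920 - 129013/4440 = -46797227/1645020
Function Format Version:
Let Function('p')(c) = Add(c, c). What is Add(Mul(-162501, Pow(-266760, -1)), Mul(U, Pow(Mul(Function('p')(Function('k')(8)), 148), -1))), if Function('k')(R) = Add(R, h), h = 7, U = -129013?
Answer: Rational(-46797227, 1645020) ≈ -28.448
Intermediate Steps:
Function('k')(R) = Add(7, R) (Function('k')(R) = Add(R, 7) = Add(7, R))
Function('p')(c) = Mul(2, c)
Add(Mul(-162501, Pow(-266760, -1)), Mul(U, Pow(Mul(Function('p')(Function('k')(8)), 148), -1))) = Add(Mul(-162501, Pow(-266760, -1)), Mul(-129013, Pow(Mul(Mul(2, Add(7, 8)), 148), -1))) = Add(Mul(-162501, Rational(-1, 266760)), Mul(-129013, Pow(Mul(Mul(2, 15), 148), -1))) = Add(Rational(54167, 88920), Mul(-129013, Pow(Mul(30, 148), -1))) = Add(Rational(54167, 88920), Mul(-129013, Pow(4440, -1))) = Add(Rational(54167, 88920), Mul(-129013, Rational(1, 4440))) = Add(Rational(54167, 88920), Rational(-129013, 4440)) = Rational(-46797227, 1645020)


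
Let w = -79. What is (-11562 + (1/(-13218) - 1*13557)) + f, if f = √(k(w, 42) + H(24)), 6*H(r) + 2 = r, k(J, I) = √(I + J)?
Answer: -332022943/13218 + √(33 + 9*I*√37)/3 ≈ -25117.0 + 1.3107*I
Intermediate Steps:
H(r) = -⅓ + r/6
f = √(11/3 + I*√37) (f = √(√(42 - 79) + (-⅓ + (⅙)*24)) = √(√(-37) + (-⅓ + 4)) = √(I*√37 + 11/3) = √(11/3 + I*√37) ≈ 2.3205 + 1.3107*I)
(-11562 + (1/(-13218) - 1*13557)) + f = (-11562 + (1/(-13218) - 1*13557)) + √(33 + 9*I*√37)/3 = (-11562 + (-1/13218 - 13557)) + √(33 + 9*I*√37)/3 = (-11562 - 179196427/13218) + √(33 + 9*I*√37)/3 = -332022943/13218 + √(33 + 9*I*√37)/3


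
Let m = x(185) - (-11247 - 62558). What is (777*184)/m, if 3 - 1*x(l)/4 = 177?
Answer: 142968/73109 ≈ 1.9555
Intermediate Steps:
x(l) = -696 (x(l) = 12 - 4*177 = 12 - 708 = -696)
m = 73109 (m = -696 - (-11247 - 62558) = -696 - 1*(-73805) = -696 + 73805 = 73109)
(777*184)/m = (777*184)/73109 = 142968*(1/73109) = 142968/73109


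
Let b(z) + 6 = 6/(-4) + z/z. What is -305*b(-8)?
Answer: 3965/2 ≈ 1982.5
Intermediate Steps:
b(z) = -13/2 (b(z) = -6 + (6/(-4) + z/z) = -6 + (6*(-1/4) + 1) = -6 + (-3/2 + 1) = -6 - 1/2 = -13/2)
-305*b(-8) = -305*(-13/2) = 3965/2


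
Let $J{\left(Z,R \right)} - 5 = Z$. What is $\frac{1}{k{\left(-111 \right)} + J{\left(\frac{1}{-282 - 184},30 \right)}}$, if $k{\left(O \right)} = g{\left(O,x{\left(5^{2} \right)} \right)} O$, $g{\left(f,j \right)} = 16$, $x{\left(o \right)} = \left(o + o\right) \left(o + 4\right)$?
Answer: $- \frac{466}{825287} \approx -0.00056465$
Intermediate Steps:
$J{\left(Z,R \right)} = 5 + Z$
$x{\left(o \right)} = 2 o \left(4 + o\right)$
$k{\left(O \right)} = 16 O$
$\frac{1}{k{\left(-111 \right)} + J{\left(\frac{1}{-282 - 184},30 \right)}} = \frac{1}{16 \left(-111\right) + \left(5 + \frac{1}{-282 - 184}\right)} = \frac{1}{-1776 + \left(5 + \frac{1}{-466}\right)} = \frac{1}{-1776 + \left(5 - \frac{1}{466}\right)} = \frac{1}{-1776 + \frac{2329}{466}} = \frac{1}{- \frac{825287}{466}} = - \frac{466}{825287}$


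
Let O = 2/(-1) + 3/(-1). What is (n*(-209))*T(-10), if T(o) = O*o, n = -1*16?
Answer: 167200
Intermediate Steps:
n = -16
O = -5 (O = 2*(-1) + 3*(-1) = -2 - 3 = -5)
T(o) = -5*o
(n*(-209))*T(-10) = (-16*(-209))*(-5*(-10)) = 3344*50 = 167200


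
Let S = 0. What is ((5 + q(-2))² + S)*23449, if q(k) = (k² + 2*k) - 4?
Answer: 23449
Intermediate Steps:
q(k) = -4 + k² + 2*k
((5 + q(-2))² + S)*23449 = ((5 + (-4 + (-2)² + 2*(-2)))² + 0)*23449 = ((5 + (-4 + 4 - 4))² + 0)*23449 = ((5 - 4)² + 0)*23449 = (1² + 0)*23449 = (1 + 0)*23449 = 1*23449 = 23449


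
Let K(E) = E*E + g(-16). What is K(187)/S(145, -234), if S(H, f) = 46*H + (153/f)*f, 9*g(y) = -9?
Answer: 34968/6823 ≈ 5.1250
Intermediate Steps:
g(y) = -1 (g(y) = (⅑)*(-9) = -1)
K(E) = -1 + E² (K(E) = E*E - 1 = E² - 1 = -1 + E²)
S(H, f) = 153 + 46*H (S(H, f) = 46*H + 153 = 153 + 46*H)
K(187)/S(145, -234) = (-1 + 187²)/(153 + 46*145) = (-1 + 34969)/(153 + 6670) = 34968/6823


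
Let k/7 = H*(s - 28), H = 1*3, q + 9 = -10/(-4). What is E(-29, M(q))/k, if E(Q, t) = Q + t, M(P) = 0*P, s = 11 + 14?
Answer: 29/63 ≈ 0.46032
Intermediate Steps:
s = 25
q = -13/2 (q = -9 - 10/(-4) = -9 - 10*(-¼) = -9 + 5/2 = -13/2 ≈ -6.5000)
H = 3
M(P) = 0
k = -63 (k = 7*(3*(25 - 28)) = 7*(3*(-3)) = 7*(-9) = -63)
E(-29, M(q))/k = (-29 + 0)/(-63) = -29*(-1/63) = 29/63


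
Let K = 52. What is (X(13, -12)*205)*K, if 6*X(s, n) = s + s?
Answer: 138580/3 ≈ 46193.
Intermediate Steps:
X(s, n) = s/3 (X(s, n) = (s + s)/6 = (2*s)/6 = s/3)
(X(13, -12)*205)*K = (((⅓)*13)*205)*52 = ((13/3)*205)*52 = (2665/3)*52 = 138580/3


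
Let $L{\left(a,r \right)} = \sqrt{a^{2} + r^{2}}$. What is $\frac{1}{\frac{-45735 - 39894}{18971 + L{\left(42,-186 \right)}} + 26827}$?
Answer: $\frac{2413101577507}{64725382953719026} - \frac{256887 \sqrt{1010}}{129450765907438052} \approx 3.7282 \cdot 10^{-5}$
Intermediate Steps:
$\frac{1}{\frac{-45735 - 39894}{18971 + L{\left(42,-186 \right)}} + 26827} = \frac{1}{\frac{-45735 - 39894}{18971 + \sqrt{42^{2} + \left(-186\right)^{2}}} + 26827} = \frac{1}{\frac{-45735 - 39894}{18971 + \sqrt{1764 + 34596}} + 26827} = \frac{1}{- \frac{85629}{18971 + \sqrt{36360}} + 26827} = \frac{1}{- \frac{85629}{18971 + 6 \sqrt{1010}} + 26827} = \frac{1}{26827 - \frac{85629}{18971 + 6 \sqrt{1010}}}$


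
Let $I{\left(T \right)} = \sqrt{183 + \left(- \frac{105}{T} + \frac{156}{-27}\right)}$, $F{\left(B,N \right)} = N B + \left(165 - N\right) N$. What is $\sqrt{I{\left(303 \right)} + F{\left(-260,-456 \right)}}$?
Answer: $\frac{\sqrt{-15113230344 + 606 \sqrt{4059695}}}{303} \approx 405.71 i$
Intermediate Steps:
$F{\left(B,N \right)} = B N + N \left(165 - N\right)$
$I{\left(T \right)} = \sqrt{\frac{1595}{9} - \frac{105}{T}}$ ($I{\left(T \right)} = \sqrt{183 + \left(- \frac{105}{T} + 156 \left(- \frac{1}{27}\right)\right)} = \sqrt{183 - \left(\frac{52}{9} + \frac{105}{T}\right)} = \sqrt{\frac{1595}{9} - \frac{105}{T}}$)
$\sqrt{I{\left(303 \right)} + F{\left(-260,-456 \right)}} = \sqrt{\frac{\sqrt{1595 - \frac{945}{303}}}{3} - 456 \left(165 - 260 - -456\right)} = \sqrt{\frac{\sqrt{1595 - \frac{315}{101}}}{3} - 456 \left(165 - 260 + 456\right)} = \sqrt{\frac{\sqrt{1595 - \frac{315}{101}}}{3} - 164616} = \sqrt{\frac{\sqrt{\frac{160780}{101}}}{3} - 164616} = \sqrt{\frac{\frac{2}{101} \sqrt{4059695}}{3} - 164616} = \sqrt{\frac{2 \sqrt{4059695}}{303} - 164616} = \sqrt{-164616 + \frac{2 \sqrt{4059695}}{303}}$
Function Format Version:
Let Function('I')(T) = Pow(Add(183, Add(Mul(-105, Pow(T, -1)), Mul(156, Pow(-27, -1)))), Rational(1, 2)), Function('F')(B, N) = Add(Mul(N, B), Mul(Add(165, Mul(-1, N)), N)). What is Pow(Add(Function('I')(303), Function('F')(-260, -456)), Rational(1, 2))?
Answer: Mul(Rational(1, 303), Pow(Add(-15113230344, Mul(606, Pow(4059695, Rational(1, 2)))), Rational(1, 2))) ≈ Mul(405.71, I)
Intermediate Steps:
Function('F')(B, N) = Add(Mul(B, N), Mul(N, Add(165, Mul(-1, N))))
Function('I')(T) = Pow(Add(Rational(1595, 9), Mul(-105, Pow(T, -1))), Rational(1, 2)) (Function('I')(T) = Pow(Add(183, Add(Mul(-105, Pow(T, -1)), Mul(156, Rational(-1, 27)))), Rational(1, 2)) = Pow(Add(183, Add(Mul(-105, Pow(T, -1)), Rational(-52, 9))), Rational(1, 2)) = Pow(Add(183, Add(Rational(-52, 9), Mul(-105, Pow(T, -1)))), Rational(1, 2)) = Pow(Add(Rational(1595, 9), Mul(-105, Pow(T, -1))), Rational(1, 2)))
Pow(Add(Function('I')(303), Function('F')(-260, -456)), Rational(1, 2)) = Pow(Add(Mul(Rational(1, 3), Pow(Add(1595, Mul(-945, Pow(303, -1))), Rational(1, 2))), Mul(-456, Add(165, -260, Mul(-1, -456)))), Rational(1, 2)) = Pow(Add(Mul(Rational(1, 3), Pow(Add(1595, Mul(-945, Rational(1, 303))), Rational(1, 2))), Mul(-456, Add(165, -260, 456))), Rational(1, 2)) = Pow(Add(Mul(Rational(1, 3), Pow(Add(1595, Rational(-315, 101)), Rational(1, 2))), Mul(-456, 361)), Rational(1, 2)) = Pow(Add(Mul(Rational(1, 3), Pow(Rational(160780, 101), Rational(1, 2))), -164616), Rational(1, 2)) = Pow(Add(Mul(Rational(1, 3), Mul(Rational(2, 101), Pow(4059695, Rational(1, 2)))), -164616), Rational(1, 2)) = Pow(Add(Mul(Rational(2, 303), Pow(4059695, Rational(1, 2))), -164616), Rational(1, 2)) = Pow(Add(-164616, Mul(Rational(2, 303), Pow(4059695, Rational(1, 2)))), Rational(1, 2))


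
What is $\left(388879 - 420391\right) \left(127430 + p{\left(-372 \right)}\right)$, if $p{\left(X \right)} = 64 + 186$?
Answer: $-4023452160$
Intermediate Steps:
$p{\left(X \right)} = 250$
$\left(388879 - 420391\right) \left(127430 + p{\left(-372 \right)}\right) = \left(388879 - 420391\right) \left(127430 + 250\right) = \left(-31512\right) 127680 = -4023452160$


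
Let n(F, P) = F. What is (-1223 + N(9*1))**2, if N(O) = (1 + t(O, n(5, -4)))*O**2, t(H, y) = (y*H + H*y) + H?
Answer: 47293129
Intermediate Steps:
t(H, y) = H + 2*H*y (t(H, y) = (H*y + H*y) + H = 2*H*y + H = H + 2*H*y)
N(O) = O**2*(1 + 11*O) (N(O) = (1 + O*(1 + 2*5))*O**2 = (1 + O*(1 + 10))*O**2 = (1 + O*11)*O**2 = (1 + 11*O)*O**2 = O**2*(1 + 11*O))
(-1223 + N(9*1))**2 = (-1223 + (9*1)**2*(1 + 11*(9*1)))**2 = (-1223 + 9**2*(1 + 11*9))**2 = (-1223 + 81*(1 + 99))**2 = (-1223 + 81*100)**2 = (-1223 + 8100)**2 = 6877**2 = 47293129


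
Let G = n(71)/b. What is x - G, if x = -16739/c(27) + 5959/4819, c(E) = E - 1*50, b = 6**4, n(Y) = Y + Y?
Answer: 52352019677/71822376 ≈ 728.91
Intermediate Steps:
n(Y) = 2*Y
b = 1296
c(E) = -50 + E (c(E) = E - 50 = -50 + E)
x = 80802298/110837 (x = -16739/(-50 + 27) + 5959/4819 = -16739/(-23) + 5959*(1/4819) = -16739*(-1/23) + 5959/4819 = 16739/23 + 5959/4819 = 80802298/110837 ≈ 729.02)
G = 71/648 (G = (2*71)/1296 = 142*(1/1296) = 71/648 ≈ 0.10957)
x - G = 80802298/110837 - 1*71/648 = 80802298/110837 - 71/648 = 52352019677/71822376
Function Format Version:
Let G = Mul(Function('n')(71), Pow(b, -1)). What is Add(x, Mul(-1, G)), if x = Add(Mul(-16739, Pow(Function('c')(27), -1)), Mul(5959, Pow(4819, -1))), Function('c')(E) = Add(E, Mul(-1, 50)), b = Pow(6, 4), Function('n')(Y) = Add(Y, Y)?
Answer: Rational(52352019677, 71822376) ≈ 728.91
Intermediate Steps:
Function('n')(Y) = Mul(2, Y)
b = 1296
Function('c')(E) = Add(-50, E) (Function('c')(E) = Add(E, -50) = Add(-50, E))
x = Rational(80802298, 110837) (x = Add(Mul(-16739, Pow(Add(-50, 27), -1)), Mul(5959, Pow(4819, -1))) = Add(Mul(-16739, Pow(-23, -1)), Mul(5959, Rational(1, 4819))) = Add(Mul(-16739, Rational(-1, 23)), Rational(5959, 4819)) = Add(Rational(16739, 23), Rational(5959, 4819)) = Rational(80802298, 110837) ≈ 729.02)
G = Rational(71, 648) (G = Mul(Mul(2, 71), Pow(1296, -1)) = Mul(142, Rational(1, 1296)) = Rational(71, 648) ≈ 0.10957)
Add(x, Mul(-1, G)) = Add(Rational(80802298, 110837), Mul(-1, Rational(71, 648))) = Add(Rational(80802298, 110837), Rational(-71, 648)) = Rational(52352019677, 71822376)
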